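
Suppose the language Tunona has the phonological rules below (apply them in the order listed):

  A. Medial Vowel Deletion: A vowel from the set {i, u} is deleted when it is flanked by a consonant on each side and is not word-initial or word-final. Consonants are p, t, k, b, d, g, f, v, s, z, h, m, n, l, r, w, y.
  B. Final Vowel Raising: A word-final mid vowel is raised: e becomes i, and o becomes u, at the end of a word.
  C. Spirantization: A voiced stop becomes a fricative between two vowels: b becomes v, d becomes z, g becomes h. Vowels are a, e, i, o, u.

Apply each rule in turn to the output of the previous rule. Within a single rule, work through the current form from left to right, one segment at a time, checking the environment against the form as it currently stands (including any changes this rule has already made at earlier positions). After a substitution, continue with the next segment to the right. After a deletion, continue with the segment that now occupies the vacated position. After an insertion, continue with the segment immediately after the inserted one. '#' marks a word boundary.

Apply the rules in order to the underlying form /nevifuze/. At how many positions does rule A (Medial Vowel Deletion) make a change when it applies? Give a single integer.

2

A Medial Vowel Deletion: [nevifuze] → [nevfze]
B Final Vowel Raising: [nevfze] → [nevfzi]
C Spirantization: no change — [nevfzi]
Rule A changed 2 position(s).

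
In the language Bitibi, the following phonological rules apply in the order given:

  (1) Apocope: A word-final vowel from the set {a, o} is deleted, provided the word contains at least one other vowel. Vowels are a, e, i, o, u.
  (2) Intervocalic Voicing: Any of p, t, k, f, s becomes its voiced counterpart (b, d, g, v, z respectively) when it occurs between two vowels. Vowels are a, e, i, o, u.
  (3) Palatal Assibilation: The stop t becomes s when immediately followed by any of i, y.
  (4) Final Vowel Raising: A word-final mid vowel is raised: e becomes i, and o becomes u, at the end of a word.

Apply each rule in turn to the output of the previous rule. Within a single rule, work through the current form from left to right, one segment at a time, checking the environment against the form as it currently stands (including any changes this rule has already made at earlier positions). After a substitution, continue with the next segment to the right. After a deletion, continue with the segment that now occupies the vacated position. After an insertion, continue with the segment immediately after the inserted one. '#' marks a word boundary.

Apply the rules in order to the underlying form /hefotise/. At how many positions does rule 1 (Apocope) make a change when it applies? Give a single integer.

(1) Apocope: no change — [hefotise]
(2) Intervocalic Voicing: [hefotise] → [hevodize]
(3) Palatal Assibilation: no change — [hevodize]
(4) Final Vowel Raising: [hevodize] → [hevodizi]
Rule 1 changed 0 position(s).

0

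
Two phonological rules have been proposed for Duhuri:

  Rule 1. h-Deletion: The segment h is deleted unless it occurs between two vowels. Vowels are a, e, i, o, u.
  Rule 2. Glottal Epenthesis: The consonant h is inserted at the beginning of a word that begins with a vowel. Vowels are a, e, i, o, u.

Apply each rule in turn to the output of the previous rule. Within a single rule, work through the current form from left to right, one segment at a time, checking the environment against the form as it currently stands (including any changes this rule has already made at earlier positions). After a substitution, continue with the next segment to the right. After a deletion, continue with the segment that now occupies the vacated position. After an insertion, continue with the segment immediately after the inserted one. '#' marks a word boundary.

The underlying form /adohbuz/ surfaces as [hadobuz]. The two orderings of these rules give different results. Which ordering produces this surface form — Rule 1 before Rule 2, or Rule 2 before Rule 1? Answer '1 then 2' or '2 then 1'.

Order 1 then 2:
  1 h-Deletion: [adohbuz] → [adobuz]
  2 Glottal Epenthesis: [adobuz] → [hadobuz]
  result: [hadobuz]
Order 2 then 1:
  2 Glottal Epenthesis: [adohbuz] → [hadohbuz]
  1 h-Deletion: [hadohbuz] → [adobuz]
  result: [adobuz]

1 then 2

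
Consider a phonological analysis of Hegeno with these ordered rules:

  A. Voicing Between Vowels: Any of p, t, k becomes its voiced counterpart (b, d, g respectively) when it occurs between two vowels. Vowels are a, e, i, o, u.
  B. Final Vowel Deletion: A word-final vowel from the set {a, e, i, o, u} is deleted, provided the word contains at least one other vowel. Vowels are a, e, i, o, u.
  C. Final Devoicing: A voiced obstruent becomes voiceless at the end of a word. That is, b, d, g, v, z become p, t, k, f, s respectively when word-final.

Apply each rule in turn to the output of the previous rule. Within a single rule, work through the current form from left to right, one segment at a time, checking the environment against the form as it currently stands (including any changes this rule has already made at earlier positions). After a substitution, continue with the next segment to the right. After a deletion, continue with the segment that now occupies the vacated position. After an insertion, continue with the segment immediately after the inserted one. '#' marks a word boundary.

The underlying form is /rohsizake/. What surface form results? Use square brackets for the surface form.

A Voicing Between Vowels: [rohsizake] → [rohsizage]
B Final Vowel Deletion: [rohsizage] → [rohsizag]
C Final Devoicing: [rohsizag] → [rohsizak]

[rohsizak]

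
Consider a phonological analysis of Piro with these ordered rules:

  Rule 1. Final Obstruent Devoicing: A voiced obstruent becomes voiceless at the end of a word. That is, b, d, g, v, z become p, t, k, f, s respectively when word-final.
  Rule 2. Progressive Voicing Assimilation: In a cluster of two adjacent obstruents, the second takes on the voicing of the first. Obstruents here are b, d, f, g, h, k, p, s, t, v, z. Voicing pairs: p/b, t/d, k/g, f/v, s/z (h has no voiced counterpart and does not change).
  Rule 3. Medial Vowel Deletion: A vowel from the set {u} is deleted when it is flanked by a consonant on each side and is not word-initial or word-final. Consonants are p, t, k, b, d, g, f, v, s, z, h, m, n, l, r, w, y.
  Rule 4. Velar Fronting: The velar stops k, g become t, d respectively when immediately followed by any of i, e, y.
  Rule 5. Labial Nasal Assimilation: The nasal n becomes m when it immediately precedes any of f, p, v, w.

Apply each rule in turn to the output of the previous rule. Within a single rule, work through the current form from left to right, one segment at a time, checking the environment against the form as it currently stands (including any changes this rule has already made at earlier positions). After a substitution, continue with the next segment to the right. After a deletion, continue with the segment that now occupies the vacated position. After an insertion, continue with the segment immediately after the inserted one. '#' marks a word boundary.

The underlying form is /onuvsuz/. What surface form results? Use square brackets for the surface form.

Rule 1 Final Obstruent Devoicing: [onuvsuz] → [onuvsus]
Rule 2 Progressive Voicing Assimilation: [onuvsus] → [onuvzus]
Rule 3 Medial Vowel Deletion: [onuvzus] → [onvzs]
Rule 4 Velar Fronting: no change — [onvzs]
Rule 5 Labial Nasal Assimilation: [onvzs] → [omvzs]

[omvzs]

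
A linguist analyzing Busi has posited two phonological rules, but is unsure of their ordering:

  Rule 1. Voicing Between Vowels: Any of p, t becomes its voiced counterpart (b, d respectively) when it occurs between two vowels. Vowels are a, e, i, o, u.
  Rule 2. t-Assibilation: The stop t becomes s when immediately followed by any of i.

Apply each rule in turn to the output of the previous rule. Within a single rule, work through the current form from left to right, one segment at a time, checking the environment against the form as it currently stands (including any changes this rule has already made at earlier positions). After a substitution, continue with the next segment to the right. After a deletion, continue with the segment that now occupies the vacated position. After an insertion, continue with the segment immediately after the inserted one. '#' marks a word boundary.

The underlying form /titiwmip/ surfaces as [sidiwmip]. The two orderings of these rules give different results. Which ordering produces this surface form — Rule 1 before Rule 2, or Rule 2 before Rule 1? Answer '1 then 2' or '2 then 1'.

1 then 2

Order 1 then 2:
  1 Voicing Between Vowels: [titiwmip] → [tidiwmip]
  2 t-Assibilation: [tidiwmip] → [sidiwmip]
  result: [sidiwmip]
Order 2 then 1:
  2 t-Assibilation: [titiwmip] → [sisiwmip]
  1 Voicing Between Vowels: no change — [sisiwmip]
  result: [sisiwmip]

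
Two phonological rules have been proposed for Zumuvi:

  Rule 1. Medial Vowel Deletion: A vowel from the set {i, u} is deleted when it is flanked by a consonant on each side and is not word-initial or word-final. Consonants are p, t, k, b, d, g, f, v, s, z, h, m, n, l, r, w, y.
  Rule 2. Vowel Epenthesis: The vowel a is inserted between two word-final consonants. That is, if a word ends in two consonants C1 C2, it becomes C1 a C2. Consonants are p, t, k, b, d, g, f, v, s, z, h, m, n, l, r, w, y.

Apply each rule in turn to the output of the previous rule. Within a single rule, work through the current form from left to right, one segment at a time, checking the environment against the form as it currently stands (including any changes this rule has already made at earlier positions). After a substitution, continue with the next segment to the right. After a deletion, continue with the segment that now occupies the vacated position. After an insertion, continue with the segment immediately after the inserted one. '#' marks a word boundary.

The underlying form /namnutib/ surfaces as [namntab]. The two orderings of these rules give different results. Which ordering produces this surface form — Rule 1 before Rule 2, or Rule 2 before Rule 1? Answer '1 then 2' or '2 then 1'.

1 then 2

Order 1 then 2:
  1 Medial Vowel Deletion: [namnutib] → [namntb]
  2 Vowel Epenthesis: [namntb] → [namntab]
  result: [namntab]
Order 2 then 1:
  2 Vowel Epenthesis: no change — [namnutib]
  1 Medial Vowel Deletion: [namnutib] → [namntb]
  result: [namntb]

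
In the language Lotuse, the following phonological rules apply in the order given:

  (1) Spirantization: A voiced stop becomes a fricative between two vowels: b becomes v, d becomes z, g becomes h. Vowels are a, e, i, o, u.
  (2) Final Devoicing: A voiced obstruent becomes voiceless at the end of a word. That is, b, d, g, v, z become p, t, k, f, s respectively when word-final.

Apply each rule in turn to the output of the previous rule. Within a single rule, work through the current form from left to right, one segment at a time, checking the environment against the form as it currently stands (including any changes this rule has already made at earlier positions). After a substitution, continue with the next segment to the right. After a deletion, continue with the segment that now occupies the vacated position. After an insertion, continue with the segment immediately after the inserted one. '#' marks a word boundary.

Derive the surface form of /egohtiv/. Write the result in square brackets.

(1) Spirantization: [egohtiv] → [ehohtiv]
(2) Final Devoicing: [ehohtiv] → [ehohtif]

[ehohtif]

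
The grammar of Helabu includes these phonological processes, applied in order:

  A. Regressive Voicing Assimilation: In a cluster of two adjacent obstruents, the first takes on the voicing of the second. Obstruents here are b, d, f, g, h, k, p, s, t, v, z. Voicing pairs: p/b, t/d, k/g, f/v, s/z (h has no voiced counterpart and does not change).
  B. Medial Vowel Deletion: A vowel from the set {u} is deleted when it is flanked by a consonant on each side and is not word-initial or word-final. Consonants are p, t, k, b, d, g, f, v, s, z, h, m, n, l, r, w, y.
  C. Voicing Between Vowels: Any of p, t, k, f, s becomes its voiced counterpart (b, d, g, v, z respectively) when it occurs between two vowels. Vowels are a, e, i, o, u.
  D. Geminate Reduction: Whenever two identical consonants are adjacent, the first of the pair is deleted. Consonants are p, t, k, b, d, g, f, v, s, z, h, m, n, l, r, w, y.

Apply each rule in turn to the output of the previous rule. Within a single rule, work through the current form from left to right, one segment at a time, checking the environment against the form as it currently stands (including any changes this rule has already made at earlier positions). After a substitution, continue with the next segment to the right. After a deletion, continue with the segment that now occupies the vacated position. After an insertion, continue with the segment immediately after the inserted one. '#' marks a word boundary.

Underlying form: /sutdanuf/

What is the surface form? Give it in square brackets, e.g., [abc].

[sdanf]

A Regressive Voicing Assimilation: [sutdanuf] → [suddanuf]
B Medial Vowel Deletion: [suddanuf] → [sddanf]
C Voicing Between Vowels: no change — [sddanf]
D Geminate Reduction: [sddanf] → [sdanf]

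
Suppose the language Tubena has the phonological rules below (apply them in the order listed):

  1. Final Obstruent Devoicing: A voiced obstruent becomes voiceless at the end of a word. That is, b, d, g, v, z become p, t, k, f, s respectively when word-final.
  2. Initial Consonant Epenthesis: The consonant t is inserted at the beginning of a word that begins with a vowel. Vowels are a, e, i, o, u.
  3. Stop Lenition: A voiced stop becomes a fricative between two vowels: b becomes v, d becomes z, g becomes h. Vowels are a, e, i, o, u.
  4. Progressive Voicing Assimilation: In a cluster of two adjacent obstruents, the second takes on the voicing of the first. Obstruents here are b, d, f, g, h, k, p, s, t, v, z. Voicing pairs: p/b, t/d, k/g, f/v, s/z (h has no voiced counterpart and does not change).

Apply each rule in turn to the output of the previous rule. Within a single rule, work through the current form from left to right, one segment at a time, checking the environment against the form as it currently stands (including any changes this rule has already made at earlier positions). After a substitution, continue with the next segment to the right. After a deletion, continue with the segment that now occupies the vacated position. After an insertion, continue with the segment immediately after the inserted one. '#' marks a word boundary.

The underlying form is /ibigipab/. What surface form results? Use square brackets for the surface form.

[tivihipap]

1 Final Obstruent Devoicing: [ibigipab] → [ibigipap]
2 Initial Consonant Epenthesis: [ibigipap] → [tibigipap]
3 Stop Lenition: [tibigipap] → [tivihipap]
4 Progressive Voicing Assimilation: no change — [tivihipap]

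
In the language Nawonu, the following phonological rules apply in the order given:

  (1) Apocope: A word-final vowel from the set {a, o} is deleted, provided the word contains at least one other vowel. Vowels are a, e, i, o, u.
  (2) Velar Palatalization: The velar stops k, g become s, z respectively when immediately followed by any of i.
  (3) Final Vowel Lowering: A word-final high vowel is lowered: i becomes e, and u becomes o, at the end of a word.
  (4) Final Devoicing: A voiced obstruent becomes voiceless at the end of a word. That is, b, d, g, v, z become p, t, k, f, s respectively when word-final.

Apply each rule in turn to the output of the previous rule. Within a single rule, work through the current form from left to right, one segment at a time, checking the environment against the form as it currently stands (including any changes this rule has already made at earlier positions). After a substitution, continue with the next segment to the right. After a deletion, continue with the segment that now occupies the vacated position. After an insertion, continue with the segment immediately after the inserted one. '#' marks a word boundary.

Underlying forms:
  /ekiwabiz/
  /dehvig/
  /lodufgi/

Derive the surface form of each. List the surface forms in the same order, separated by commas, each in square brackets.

[esiwabis], [dehvik], [lodufze]

/ekiwabiz/:
  (1) Apocope: no change — [ekiwabiz]
  (2) Velar Palatalization: [ekiwabiz] → [esiwabiz]
  (3) Final Vowel Lowering: no change — [esiwabiz]
  (4) Final Devoicing: [esiwabiz] → [esiwabis]
/dehvig/:
  (1) Apocope: no change — [dehvig]
  (2) Velar Palatalization: no change — [dehvig]
  (3) Final Vowel Lowering: no change — [dehvig]
  (4) Final Devoicing: [dehvig] → [dehvik]
/lodufgi/:
  (1) Apocope: no change — [lodufgi]
  (2) Velar Palatalization: [lodufgi] → [lodufzi]
  (3) Final Vowel Lowering: [lodufzi] → [lodufze]
  (4) Final Devoicing: no change — [lodufze]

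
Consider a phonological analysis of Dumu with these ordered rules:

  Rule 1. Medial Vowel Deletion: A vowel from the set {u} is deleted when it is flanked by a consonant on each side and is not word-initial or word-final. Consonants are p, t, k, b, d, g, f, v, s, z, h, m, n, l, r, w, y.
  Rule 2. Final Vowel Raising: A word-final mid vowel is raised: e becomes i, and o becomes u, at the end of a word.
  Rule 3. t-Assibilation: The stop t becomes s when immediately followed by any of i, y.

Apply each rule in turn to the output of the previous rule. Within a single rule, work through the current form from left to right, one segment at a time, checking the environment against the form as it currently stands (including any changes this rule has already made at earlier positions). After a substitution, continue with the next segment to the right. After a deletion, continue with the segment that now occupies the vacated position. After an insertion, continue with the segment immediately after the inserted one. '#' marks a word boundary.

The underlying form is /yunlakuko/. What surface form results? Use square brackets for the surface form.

[ynlakku]

Rule 1 Medial Vowel Deletion: [yunlakuko] → [ynlakko]
Rule 2 Final Vowel Raising: [ynlakko] → [ynlakku]
Rule 3 t-Assibilation: no change — [ynlakku]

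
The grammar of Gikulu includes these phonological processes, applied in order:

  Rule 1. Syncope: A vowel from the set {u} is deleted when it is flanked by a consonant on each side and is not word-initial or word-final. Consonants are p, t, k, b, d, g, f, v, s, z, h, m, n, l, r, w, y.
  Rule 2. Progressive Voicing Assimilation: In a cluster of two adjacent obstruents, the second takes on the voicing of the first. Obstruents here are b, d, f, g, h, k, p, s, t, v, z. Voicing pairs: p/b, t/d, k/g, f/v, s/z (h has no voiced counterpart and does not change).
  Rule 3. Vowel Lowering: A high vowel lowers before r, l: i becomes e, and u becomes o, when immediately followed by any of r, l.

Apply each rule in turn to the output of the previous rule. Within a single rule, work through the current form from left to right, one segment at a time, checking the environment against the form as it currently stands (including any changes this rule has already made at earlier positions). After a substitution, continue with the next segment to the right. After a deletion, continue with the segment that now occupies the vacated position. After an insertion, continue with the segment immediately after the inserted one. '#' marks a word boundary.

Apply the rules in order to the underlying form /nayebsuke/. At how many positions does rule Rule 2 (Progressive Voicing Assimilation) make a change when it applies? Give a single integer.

2

Rule 1 Syncope: [nayebsuke] → [nayebske]
Rule 2 Progressive Voicing Assimilation: [nayebske] → [nayebzge]
Rule 3 Vowel Lowering: no change — [nayebzge]
Rule Rule 2 changed 2 position(s).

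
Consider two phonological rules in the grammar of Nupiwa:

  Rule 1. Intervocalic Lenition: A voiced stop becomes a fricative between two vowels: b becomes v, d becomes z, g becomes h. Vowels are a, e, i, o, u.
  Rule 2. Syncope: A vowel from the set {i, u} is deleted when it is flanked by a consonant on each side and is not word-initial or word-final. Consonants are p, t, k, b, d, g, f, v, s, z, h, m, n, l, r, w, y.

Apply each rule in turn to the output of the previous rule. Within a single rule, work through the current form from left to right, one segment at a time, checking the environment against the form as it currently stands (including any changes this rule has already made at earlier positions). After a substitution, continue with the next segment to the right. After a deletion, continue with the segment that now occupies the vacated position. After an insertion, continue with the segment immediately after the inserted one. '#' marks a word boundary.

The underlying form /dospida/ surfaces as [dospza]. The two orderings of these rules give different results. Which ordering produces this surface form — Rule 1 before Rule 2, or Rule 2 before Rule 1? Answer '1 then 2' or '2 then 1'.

1 then 2

Order 1 then 2:
  1 Intervocalic Lenition: [dospida] → [dospiza]
  2 Syncope: [dospiza] → [dospza]
  result: [dospza]
Order 2 then 1:
  2 Syncope: [dospida] → [dospda]
  1 Intervocalic Lenition: no change — [dospda]
  result: [dospda]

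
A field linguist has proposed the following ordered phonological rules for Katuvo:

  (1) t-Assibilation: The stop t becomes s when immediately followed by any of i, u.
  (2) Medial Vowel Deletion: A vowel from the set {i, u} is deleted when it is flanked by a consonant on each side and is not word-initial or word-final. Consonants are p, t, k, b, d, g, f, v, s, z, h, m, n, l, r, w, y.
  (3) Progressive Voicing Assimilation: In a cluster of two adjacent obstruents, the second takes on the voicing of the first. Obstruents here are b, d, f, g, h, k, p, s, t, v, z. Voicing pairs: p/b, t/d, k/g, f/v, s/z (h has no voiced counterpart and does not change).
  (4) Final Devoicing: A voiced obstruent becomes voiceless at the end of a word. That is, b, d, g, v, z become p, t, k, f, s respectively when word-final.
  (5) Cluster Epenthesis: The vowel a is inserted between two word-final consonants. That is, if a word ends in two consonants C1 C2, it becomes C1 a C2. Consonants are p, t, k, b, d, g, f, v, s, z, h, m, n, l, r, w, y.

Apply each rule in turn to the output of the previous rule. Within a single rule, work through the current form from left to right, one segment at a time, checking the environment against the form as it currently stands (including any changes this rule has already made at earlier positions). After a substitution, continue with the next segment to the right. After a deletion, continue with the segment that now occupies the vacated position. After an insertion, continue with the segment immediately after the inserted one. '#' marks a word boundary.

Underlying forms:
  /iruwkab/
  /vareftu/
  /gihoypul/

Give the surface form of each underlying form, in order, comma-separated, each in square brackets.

[irwkap], [varefsu], [ghoypal]

/iruwkab/:
  (1) t-Assibilation: no change — [iruwkab]
  (2) Medial Vowel Deletion: [iruwkab] → [irwkab]
  (3) Progressive Voicing Assimilation: no change — [irwkab]
  (4) Final Devoicing: [irwkab] → [irwkap]
  (5) Cluster Epenthesis: no change — [irwkap]
/vareftu/:
  (1) t-Assibilation: [vareftu] → [varefsu]
  (2) Medial Vowel Deletion: no change — [varefsu]
  (3) Progressive Voicing Assimilation: no change — [varefsu]
  (4) Final Devoicing: no change — [varefsu]
  (5) Cluster Epenthesis: no change — [varefsu]
/gihoypul/:
  (1) t-Assibilation: no change — [gihoypul]
  (2) Medial Vowel Deletion: [gihoypul] → [ghoypl]
  (3) Progressive Voicing Assimilation: no change — [ghoypl]
  (4) Final Devoicing: no change — [ghoypl]
  (5) Cluster Epenthesis: [ghoypl] → [ghoypal]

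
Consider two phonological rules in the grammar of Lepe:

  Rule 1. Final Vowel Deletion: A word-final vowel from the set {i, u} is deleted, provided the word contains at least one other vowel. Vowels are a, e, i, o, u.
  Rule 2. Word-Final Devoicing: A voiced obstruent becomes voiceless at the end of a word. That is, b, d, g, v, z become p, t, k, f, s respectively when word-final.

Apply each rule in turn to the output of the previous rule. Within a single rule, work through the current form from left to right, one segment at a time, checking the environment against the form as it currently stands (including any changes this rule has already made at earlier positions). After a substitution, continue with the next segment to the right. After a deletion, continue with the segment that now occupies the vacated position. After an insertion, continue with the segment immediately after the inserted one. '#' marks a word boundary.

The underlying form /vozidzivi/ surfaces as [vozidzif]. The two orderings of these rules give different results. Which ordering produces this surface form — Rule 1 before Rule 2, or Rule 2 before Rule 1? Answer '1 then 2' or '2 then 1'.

1 then 2

Order 1 then 2:
  1 Final Vowel Deletion: [vozidzivi] → [vozidziv]
  2 Word-Final Devoicing: [vozidziv] → [vozidzif]
  result: [vozidzif]
Order 2 then 1:
  2 Word-Final Devoicing: no change — [vozidzivi]
  1 Final Vowel Deletion: [vozidzivi] → [vozidziv]
  result: [vozidziv]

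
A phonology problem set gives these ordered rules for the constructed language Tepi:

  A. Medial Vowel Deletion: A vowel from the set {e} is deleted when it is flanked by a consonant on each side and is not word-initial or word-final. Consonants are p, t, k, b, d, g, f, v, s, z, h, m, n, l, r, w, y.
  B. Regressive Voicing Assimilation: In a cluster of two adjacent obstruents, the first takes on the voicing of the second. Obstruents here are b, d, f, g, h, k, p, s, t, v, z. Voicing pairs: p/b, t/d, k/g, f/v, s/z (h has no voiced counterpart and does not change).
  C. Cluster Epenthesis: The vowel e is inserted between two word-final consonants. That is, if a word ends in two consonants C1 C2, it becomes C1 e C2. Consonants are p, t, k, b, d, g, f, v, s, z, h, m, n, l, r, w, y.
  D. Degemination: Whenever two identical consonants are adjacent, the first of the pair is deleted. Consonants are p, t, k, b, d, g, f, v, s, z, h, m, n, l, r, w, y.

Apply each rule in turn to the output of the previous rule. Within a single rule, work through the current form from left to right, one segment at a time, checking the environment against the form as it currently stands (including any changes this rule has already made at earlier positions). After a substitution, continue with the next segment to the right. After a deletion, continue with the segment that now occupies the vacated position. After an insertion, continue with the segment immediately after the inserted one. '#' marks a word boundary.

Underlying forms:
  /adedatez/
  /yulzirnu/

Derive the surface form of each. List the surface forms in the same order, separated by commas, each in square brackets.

/adedatez/:
  A Medial Vowel Deletion: [adedatez] → [addatz]
  B Regressive Voicing Assimilation: [addatz] → [addadz]
  C Cluster Epenthesis: [addadz] → [addadez]
  D Degemination: [addadez] → [adadez]
/yulzirnu/:
  A Medial Vowel Deletion: no change — [yulzirnu]
  B Regressive Voicing Assimilation: no change — [yulzirnu]
  C Cluster Epenthesis: no change — [yulzirnu]
  D Degemination: no change — [yulzirnu]

[adadez], [yulzirnu]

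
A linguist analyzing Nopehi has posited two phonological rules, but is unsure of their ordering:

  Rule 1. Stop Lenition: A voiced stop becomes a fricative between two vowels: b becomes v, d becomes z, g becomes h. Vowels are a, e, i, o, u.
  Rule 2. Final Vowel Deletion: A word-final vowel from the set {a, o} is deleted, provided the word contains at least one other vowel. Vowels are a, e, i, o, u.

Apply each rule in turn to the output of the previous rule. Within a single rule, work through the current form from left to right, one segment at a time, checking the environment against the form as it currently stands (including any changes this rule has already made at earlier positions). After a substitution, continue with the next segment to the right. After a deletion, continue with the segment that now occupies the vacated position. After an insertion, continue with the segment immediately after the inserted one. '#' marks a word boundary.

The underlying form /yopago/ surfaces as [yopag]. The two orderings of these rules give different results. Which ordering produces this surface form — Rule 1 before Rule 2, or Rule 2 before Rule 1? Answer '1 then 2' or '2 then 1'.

2 then 1

Order 1 then 2:
  1 Stop Lenition: [yopago] → [yopaho]
  2 Final Vowel Deletion: [yopaho] → [yopah]
  result: [yopah]
Order 2 then 1:
  2 Final Vowel Deletion: [yopago] → [yopag]
  1 Stop Lenition: no change — [yopag]
  result: [yopag]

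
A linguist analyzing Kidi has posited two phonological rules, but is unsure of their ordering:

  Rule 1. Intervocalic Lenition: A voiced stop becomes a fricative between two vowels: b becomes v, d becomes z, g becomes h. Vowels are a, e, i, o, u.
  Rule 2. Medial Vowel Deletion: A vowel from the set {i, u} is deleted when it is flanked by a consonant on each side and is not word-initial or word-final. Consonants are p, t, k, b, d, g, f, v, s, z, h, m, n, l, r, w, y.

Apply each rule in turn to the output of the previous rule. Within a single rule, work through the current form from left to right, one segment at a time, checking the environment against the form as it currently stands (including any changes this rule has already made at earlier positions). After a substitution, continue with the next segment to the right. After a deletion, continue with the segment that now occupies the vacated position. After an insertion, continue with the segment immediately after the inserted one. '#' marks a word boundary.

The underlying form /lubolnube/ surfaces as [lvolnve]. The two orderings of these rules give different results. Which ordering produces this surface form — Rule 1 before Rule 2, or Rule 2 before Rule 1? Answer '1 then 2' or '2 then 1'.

1 then 2

Order 1 then 2:
  1 Intervocalic Lenition: [lubolnube] → [luvolnuve]
  2 Medial Vowel Deletion: [luvolnuve] → [lvolnve]
  result: [lvolnve]
Order 2 then 1:
  2 Medial Vowel Deletion: [lubolnube] → [lbolnbe]
  1 Intervocalic Lenition: no change — [lbolnbe]
  result: [lbolnbe]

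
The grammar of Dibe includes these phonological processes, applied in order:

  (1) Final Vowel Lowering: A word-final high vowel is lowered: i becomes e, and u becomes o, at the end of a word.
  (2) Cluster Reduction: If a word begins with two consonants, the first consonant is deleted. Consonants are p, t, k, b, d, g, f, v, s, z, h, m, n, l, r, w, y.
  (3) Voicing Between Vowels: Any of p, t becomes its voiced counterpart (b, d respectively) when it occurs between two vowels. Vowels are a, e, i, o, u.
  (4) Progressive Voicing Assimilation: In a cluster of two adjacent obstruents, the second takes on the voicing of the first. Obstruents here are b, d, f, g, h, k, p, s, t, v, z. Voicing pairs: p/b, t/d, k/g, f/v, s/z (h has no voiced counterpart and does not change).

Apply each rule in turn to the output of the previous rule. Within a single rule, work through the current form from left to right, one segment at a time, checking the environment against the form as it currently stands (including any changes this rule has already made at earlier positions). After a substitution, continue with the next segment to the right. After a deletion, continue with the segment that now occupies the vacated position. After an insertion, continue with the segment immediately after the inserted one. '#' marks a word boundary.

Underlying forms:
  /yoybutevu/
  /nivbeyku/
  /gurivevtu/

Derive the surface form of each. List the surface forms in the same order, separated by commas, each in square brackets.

[yoybudevo], [nivbeyko], [gurivevdo]

/yoybutevu/:
  (1) Final Vowel Lowering: [yoybutevu] → [yoybutevo]
  (2) Cluster Reduction: no change — [yoybutevo]
  (3) Voicing Between Vowels: [yoybutevo] → [yoybudevo]
  (4) Progressive Voicing Assimilation: no change — [yoybudevo]
/nivbeyku/:
  (1) Final Vowel Lowering: [nivbeyku] → [nivbeyko]
  (2) Cluster Reduction: no change — [nivbeyko]
  (3) Voicing Between Vowels: no change — [nivbeyko]
  (4) Progressive Voicing Assimilation: no change — [nivbeyko]
/gurivevtu/:
  (1) Final Vowel Lowering: [gurivevtu] → [gurivevto]
  (2) Cluster Reduction: no change — [gurivevto]
  (3) Voicing Between Vowels: no change — [gurivevto]
  (4) Progressive Voicing Assimilation: [gurivevto] → [gurivevdo]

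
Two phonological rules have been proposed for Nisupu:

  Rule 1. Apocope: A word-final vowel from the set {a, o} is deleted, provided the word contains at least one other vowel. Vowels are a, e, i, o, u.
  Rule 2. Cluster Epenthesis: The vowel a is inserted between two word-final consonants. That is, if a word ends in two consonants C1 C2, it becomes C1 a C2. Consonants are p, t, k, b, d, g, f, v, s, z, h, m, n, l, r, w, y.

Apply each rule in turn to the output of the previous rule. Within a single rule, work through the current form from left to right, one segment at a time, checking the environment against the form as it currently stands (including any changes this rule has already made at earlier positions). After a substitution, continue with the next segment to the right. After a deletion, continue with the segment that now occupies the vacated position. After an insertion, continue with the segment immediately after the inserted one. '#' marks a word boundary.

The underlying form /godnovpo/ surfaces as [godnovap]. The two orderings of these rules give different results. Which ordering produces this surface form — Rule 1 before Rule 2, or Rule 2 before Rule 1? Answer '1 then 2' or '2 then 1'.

Order 1 then 2:
  1 Apocope: [godnovpo] → [godnovp]
  2 Cluster Epenthesis: [godnovp] → [godnovap]
  result: [godnovap]
Order 2 then 1:
  2 Cluster Epenthesis: no change — [godnovpo]
  1 Apocope: [godnovpo] → [godnovp]
  result: [godnovp]

1 then 2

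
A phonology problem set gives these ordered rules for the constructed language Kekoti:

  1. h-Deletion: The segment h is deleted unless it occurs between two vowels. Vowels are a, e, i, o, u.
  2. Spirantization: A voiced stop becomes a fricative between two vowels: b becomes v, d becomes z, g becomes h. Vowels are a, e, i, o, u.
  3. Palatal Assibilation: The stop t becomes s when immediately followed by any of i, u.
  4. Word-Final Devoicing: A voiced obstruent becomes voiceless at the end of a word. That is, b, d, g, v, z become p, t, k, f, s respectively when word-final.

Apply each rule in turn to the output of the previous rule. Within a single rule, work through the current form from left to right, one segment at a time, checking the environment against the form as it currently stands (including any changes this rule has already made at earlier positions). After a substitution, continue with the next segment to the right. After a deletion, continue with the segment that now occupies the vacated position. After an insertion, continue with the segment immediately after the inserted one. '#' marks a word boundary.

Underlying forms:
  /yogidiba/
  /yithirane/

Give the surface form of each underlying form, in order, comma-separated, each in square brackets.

[yohiziva], [yisirane]

/yogidiba/:
  1 h-Deletion: no change — [yogidiba]
  2 Spirantization: [yogidiba] → [yohiziva]
  3 Palatal Assibilation: no change — [yohiziva]
  4 Word-Final Devoicing: no change — [yohiziva]
/yithirane/:
  1 h-Deletion: [yithirane] → [yitirane]
  2 Spirantization: no change — [yitirane]
  3 Palatal Assibilation: [yitirane] → [yisirane]
  4 Word-Final Devoicing: no change — [yisirane]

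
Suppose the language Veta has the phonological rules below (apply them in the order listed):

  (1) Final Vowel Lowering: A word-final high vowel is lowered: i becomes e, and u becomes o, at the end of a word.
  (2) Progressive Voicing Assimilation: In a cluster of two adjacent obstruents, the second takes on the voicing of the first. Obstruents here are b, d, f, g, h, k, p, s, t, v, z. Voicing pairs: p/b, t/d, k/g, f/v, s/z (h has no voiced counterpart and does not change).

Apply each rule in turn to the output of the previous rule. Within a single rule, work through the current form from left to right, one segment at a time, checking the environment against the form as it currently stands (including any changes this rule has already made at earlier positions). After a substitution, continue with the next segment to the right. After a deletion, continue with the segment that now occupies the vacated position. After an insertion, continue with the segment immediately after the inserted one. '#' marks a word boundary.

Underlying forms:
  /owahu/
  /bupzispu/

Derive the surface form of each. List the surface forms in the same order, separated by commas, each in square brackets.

[owaho], [bupsispo]

/owahu/:
  (1) Final Vowel Lowering: [owahu] → [owaho]
  (2) Progressive Voicing Assimilation: no change — [owaho]
/bupzispu/:
  (1) Final Vowel Lowering: [bupzispu] → [bupzispo]
  (2) Progressive Voicing Assimilation: [bupzispo] → [bupsispo]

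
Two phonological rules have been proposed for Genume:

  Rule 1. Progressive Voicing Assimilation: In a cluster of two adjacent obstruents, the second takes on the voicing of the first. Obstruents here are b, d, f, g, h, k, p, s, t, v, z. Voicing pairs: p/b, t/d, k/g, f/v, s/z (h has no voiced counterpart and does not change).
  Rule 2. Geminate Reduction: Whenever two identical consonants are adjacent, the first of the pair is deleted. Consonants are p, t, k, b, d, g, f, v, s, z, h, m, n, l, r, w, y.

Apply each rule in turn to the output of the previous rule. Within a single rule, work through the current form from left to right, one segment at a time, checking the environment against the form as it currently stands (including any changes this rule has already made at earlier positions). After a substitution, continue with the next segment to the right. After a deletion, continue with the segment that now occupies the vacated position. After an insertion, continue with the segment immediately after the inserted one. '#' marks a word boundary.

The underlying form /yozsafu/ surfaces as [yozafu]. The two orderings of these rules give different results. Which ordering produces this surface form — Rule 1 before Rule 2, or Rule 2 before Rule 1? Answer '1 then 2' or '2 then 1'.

Order 1 then 2:
  1 Progressive Voicing Assimilation: [yozsafu] → [yozzafu]
  2 Geminate Reduction: [yozzafu] → [yozafu]
  result: [yozafu]
Order 2 then 1:
  2 Geminate Reduction: no change — [yozsafu]
  1 Progressive Voicing Assimilation: [yozsafu] → [yozzafu]
  result: [yozzafu]

1 then 2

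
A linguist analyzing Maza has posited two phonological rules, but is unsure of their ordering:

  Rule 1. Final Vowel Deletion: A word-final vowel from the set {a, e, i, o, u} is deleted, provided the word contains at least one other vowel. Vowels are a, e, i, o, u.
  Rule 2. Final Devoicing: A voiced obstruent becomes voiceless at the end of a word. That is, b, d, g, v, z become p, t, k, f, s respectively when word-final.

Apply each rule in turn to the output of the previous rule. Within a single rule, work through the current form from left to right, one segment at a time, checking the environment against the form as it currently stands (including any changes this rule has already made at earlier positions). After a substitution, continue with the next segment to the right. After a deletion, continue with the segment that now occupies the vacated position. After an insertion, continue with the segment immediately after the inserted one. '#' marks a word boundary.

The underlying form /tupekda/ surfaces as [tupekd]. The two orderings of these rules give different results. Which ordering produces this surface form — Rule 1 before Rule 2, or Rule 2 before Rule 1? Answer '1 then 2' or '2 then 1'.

Order 1 then 2:
  1 Final Vowel Deletion: [tupekda] → [tupekd]
  2 Final Devoicing: [tupekd] → [tupekt]
  result: [tupekt]
Order 2 then 1:
  2 Final Devoicing: no change — [tupekda]
  1 Final Vowel Deletion: [tupekda] → [tupekd]
  result: [tupekd]

2 then 1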